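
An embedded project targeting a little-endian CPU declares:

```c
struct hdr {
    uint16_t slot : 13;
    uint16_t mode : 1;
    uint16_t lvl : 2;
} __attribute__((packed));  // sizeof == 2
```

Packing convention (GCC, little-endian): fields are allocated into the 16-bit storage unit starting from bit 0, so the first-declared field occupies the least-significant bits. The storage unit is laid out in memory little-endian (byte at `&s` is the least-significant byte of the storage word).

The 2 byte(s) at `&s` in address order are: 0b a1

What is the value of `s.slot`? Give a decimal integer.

[0]=0x0b [1]=0xa1 (little-endian) → word 0xa10b
slot [0+:13] = (word>>0) & 0x1fff = 267  ←
mode [13+:1] = (word>>13) & 0x1 = 1
lvl [14+:2] = (word>>14) & 0x3 = 2

267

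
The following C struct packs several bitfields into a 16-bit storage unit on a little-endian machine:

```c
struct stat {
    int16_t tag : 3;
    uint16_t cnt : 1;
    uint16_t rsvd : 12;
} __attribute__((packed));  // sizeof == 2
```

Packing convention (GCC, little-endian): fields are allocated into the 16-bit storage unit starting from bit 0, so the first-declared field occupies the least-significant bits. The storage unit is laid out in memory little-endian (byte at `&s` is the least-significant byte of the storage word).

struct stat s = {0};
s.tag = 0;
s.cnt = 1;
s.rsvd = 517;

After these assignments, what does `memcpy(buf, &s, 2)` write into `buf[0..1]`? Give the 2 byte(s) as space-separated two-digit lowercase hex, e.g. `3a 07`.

[0+:3] tag=0 & 0x7 = 0x0; word=0x0000
[3+:1] cnt=1 & 0x1 = 0x1; word=0x0008
[4+:12] rsvd=517 & 0xfff = 0x205; word=0x2058
word = 0x2058 → little-endian bytes:
  [0]=0x58  [1]=0x20

58 20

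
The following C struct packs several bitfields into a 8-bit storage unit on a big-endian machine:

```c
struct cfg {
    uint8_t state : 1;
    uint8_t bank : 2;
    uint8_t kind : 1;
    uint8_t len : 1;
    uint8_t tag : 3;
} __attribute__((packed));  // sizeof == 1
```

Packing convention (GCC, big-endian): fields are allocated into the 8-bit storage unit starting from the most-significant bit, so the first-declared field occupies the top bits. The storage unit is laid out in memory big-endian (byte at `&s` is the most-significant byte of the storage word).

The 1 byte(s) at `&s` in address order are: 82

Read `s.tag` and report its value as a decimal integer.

2

[0]=0x82 (big-endian) → word 0x82
state [7+:1] = (word>>7) & 0x1 = 1
bank [5+:2] = (word>>5) & 0x3 = 0
kind [4+:1] = (word>>4) & 0x1 = 0
len [3+:1] = (word>>3) & 0x1 = 0
tag [0+:3] = (word>>0) & 0x7 = 2  ←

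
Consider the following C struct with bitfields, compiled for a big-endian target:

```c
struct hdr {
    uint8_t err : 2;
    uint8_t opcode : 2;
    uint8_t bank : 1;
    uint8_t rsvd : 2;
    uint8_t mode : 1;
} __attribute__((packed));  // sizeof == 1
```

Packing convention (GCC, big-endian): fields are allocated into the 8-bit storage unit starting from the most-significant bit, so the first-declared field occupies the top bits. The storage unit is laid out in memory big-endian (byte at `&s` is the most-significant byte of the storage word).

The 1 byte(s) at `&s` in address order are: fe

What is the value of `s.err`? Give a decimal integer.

[0]=0xfe (big-endian) → word 0xfe
err [6+:2] = (word>>6) & 0x3 = 3  ←
opcode [4+:2] = (word>>4) & 0x3 = 3
bank [3+:1] = (word>>3) & 0x1 = 1
rsvd [1+:2] = (word>>1) & 0x3 = 3
mode [0+:1] = (word>>0) & 0x1 = 0

3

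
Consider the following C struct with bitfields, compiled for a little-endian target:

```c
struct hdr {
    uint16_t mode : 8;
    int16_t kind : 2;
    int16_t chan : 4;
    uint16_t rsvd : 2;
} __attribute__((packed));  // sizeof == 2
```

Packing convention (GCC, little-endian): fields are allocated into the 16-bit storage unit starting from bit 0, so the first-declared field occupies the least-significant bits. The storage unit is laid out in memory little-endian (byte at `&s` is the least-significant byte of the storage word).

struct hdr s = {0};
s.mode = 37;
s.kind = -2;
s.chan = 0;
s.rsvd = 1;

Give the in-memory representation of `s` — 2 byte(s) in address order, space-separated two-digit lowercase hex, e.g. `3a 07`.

[0+:8] mode=37 & 0xff = 0x25; word=0x0025
[8+:2] kind=-2 & 0x3 = 0x2; word=0x0225
[10+:4] chan=0 & 0xf = 0x0; word=0x0225
[14+:2] rsvd=1 & 0x3 = 0x1; word=0x4225
word = 0x4225 → little-endian bytes:
  [0]=0x25  [1]=0x42

25 42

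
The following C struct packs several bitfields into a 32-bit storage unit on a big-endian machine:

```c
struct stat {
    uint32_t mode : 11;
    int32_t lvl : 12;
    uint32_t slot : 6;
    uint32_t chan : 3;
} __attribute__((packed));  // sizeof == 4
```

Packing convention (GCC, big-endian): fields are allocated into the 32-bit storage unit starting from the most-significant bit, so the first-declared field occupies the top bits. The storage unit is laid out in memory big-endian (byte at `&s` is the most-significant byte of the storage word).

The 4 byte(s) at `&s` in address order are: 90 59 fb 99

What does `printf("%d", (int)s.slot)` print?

[0]=0x90 [1]=0x59 [2]=0xfb [3]=0x99 (big-endian) → word 0x9059fb99
mode:11 @ bit 21 → (0x9059fb99>>21)&0x7ff = 0x482
lvl:12 @ bit 9 → (0x9059fb99>>9)&0xfff = 0xcfd
slot:6 @ bit 3 → (0x9059fb99>>3)&0x3f = 0x33  ←
chan:3 @ bit 0 → (0x9059fb99>>0)&0x7 = 0x1

51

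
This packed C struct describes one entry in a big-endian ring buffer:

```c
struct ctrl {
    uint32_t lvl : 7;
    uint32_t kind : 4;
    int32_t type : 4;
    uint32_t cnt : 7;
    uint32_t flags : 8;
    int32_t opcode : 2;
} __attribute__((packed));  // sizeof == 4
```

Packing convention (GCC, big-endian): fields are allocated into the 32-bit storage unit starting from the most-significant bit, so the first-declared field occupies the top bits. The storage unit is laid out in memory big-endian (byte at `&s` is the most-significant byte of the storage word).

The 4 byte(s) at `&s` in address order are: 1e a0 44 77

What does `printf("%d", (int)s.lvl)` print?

15

[0]=0x1e [1]=0xa0 [2]=0x44 [3]=0x77 (big-endian) → word 0x1ea04477
lvl:7 @ bit 25 → (0x1ea04477>>25)&0x7f = 0xf  ←
kind:4 @ bit 21 → (0x1ea04477>>21)&0xf = 0x5
type:4 @ bit 17 → (0x1ea04477>>17)&0xf = 0x0
cnt:7 @ bit 10 → (0x1ea04477>>10)&0x7f = 0x11
flags:8 @ bit 2 → (0x1ea04477>>2)&0xff = 0x1d
opcode:2 @ bit 0 → (0x1ea04477>>0)&0x3 = 0x3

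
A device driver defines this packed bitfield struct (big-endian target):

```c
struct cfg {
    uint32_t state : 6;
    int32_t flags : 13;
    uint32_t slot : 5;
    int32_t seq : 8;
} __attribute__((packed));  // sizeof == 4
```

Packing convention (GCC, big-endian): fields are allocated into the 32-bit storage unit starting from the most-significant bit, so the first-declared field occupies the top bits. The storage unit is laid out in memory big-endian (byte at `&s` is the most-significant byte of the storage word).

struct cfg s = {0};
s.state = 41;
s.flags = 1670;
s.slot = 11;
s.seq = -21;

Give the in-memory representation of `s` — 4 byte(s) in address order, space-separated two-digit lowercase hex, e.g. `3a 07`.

state:6 = 41 → 0x29 << 26 → word 0xa4000000
flags:13 = 1670 → 0x686 << 13 → word 0xa4d0c000
slot:5 = 11 → 0xb << 8 → word 0xa4d0cb00
seq:8 = -21 → 0xeb << 0 → word 0xa4d0cbeb
word = 0xa4d0cbeb → big-endian bytes:
  [0]=0xa4  [1]=0xd0  [2]=0xcb  [3]=0xeb

a4 d0 cb eb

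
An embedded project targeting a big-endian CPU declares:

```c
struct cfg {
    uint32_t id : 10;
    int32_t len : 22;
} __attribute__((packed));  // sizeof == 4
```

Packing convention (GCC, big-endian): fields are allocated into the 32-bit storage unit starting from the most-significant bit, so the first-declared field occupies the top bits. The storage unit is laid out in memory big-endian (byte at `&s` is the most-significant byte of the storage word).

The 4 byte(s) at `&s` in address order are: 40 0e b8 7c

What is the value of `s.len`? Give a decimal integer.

[0]=0x40 [1]=0x0e [2]=0xb8 [3]=0x7c (big-endian) → word 0x400eb87c
id:10 @ bit 22 → (0x400eb87c>>22)&0x3ff = 0x100
len:22 @ bit 0 → (0x400eb87c>>0)&0x3fffff = 0xeb87c  ←
len signed 22b, MSB=0: value = 964732

964732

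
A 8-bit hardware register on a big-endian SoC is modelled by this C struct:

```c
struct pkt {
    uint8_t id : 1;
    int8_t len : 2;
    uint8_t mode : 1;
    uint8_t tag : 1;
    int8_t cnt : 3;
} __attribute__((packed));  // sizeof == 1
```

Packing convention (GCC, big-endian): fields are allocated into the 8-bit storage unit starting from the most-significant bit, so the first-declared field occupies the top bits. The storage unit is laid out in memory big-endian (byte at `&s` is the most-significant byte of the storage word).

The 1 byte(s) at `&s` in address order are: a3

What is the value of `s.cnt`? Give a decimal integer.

3

[0]=0xa3 (big-endian) → word 0xa3
id:1 @ bit 7 → (0xa3>>7)&0x1 = 0x1
len:2 @ bit 5 → (0xa3>>5)&0x3 = 0x1
mode:1 @ bit 4 → (0xa3>>4)&0x1 = 0x0
tag:1 @ bit 3 → (0xa3>>3)&0x1 = 0x0
cnt:3 @ bit 0 → (0xa3>>0)&0x7 = 0x3  ←
cnt signed 3b, MSB=0: value = 3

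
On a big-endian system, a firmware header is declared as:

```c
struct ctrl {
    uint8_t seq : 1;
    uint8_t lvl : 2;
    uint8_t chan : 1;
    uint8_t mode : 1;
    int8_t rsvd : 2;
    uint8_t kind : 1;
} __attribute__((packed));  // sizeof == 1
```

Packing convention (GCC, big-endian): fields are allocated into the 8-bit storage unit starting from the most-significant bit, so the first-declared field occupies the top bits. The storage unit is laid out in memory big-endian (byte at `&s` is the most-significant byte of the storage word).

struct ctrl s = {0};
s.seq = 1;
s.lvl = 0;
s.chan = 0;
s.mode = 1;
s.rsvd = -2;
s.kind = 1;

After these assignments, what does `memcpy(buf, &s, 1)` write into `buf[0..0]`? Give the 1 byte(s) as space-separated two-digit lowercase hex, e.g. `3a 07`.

seq:1 = 1 → 0x1 << 7 → word 0x80
lvl:2 = 0 → 0x0 << 5 → word 0x80
chan:1 = 0 → 0x0 << 4 → word 0x80
mode:1 = 1 → 0x1 << 3 → word 0x88
rsvd:2 = -2 → 0x2 << 1 → word 0x8c
kind:1 = 1 → 0x1 << 0 → word 0x8d
word = 0x8d → big-endian bytes:
  [0]=0x8d

8d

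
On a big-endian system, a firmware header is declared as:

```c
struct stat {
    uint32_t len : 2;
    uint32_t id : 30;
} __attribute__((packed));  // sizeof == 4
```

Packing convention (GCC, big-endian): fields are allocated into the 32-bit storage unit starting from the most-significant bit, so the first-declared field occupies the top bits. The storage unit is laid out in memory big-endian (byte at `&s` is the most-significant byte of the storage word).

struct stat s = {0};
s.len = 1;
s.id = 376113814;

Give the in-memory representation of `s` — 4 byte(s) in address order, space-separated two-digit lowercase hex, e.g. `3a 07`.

56 6b 0a 96

[30+:2] len=1 & 0x3 = 0x1; word=0x40000000
[0+:30] id=376113814 & 0x3fffffff = 0x166b0a96; word=0x566b0a96
word = 0x566b0a96 → big-endian bytes:
  [0]=0x56  [1]=0x6b  [2]=0x0a  [3]=0x96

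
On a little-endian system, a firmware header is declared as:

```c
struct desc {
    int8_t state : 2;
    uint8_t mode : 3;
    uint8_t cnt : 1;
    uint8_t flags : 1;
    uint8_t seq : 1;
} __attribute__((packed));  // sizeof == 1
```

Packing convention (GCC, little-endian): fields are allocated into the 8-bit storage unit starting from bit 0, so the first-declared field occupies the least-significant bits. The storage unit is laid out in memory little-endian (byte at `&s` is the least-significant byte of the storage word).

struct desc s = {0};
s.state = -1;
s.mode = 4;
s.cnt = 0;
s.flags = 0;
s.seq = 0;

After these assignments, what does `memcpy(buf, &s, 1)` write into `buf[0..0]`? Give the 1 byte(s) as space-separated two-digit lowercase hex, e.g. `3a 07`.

13

state:2 = -1 → 0x3 << 0 → word 0x03
mode:3 = 4 → 0x4 << 2 → word 0x13
cnt:1 = 0 → 0x0 << 5 → word 0x13
flags:1 = 0 → 0x0 << 6 → word 0x13
seq:1 = 0 → 0x0 << 7 → word 0x13
word = 0x13 → little-endian bytes:
  [0]=0x13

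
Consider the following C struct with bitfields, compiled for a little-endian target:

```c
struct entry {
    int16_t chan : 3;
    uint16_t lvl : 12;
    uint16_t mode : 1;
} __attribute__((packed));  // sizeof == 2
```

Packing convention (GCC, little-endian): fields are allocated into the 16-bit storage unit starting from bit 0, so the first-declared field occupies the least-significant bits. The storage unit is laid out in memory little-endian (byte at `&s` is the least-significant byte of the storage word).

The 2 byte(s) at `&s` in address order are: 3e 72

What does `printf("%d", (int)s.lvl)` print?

[0]=0x3e [1]=0x72 (little-endian) → word 0x723e
chan:3 @ bit 0 → (0x723e>>0)&0x7 = 0x6
lvl:12 @ bit 3 → (0x723e>>3)&0xfff = 0xe47  ←
mode:1 @ bit 15 → (0x723e>>15)&0x1 = 0x0

3655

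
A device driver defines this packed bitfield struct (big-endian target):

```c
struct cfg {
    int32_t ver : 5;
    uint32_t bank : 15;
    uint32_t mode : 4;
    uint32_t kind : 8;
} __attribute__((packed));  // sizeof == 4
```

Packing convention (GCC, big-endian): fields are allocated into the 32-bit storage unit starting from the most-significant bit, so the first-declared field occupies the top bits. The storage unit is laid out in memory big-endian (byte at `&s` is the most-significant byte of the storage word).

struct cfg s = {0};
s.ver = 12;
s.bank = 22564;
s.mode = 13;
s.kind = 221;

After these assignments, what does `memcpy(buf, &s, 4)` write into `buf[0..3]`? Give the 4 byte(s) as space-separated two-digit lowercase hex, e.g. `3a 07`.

65 82 4d dd

ver:5 = 12 → 0xc << 27 → word 0x60000000
bank:15 = 22564 → 0x5824 << 12 → word 0x65824000
mode:4 = 13 → 0xd << 8 → word 0x65824d00
kind:8 = 221 → 0xdd << 0 → word 0x65824ddd
word = 0x65824ddd → big-endian bytes:
  [0]=0x65  [1]=0x82  [2]=0x4d  [3]=0xdd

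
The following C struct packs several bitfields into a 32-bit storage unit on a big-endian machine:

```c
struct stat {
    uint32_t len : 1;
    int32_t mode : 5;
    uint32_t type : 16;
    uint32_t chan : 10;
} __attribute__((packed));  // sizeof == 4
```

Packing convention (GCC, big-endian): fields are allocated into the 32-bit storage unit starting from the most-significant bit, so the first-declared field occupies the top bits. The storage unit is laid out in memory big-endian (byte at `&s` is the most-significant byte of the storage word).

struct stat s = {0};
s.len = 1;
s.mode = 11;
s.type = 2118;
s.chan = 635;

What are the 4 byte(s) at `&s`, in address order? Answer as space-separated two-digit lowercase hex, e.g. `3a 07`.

len:1 = 1 → 0x1 << 31 → word 0x80000000
mode:5 = 11 → 0xb << 26 → word 0xac000000
type:16 = 2118 → 0x846 << 10 → word 0xac211800
chan:10 = 635 → 0x27b << 0 → word 0xac211a7b
word = 0xac211a7b → big-endian bytes:
  [0]=0xac  [1]=0x21  [2]=0x1a  [3]=0x7b

ac 21 1a 7b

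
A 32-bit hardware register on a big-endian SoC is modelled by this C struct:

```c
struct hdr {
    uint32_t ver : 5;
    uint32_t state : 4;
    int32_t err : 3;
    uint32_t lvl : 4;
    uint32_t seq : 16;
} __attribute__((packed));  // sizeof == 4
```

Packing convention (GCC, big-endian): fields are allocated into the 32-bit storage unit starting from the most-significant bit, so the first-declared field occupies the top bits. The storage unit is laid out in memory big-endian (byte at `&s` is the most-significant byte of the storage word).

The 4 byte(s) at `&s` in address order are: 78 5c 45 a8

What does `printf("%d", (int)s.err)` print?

[0]=0x78 [1]=0x5c [2]=0x45 [3]=0xa8 (big-endian) → word 0x785c45a8
ver:5 @ bit 27 → (0x785c45a8>>27)&0x1f = 0xf
state:4 @ bit 23 → (0x785c45a8>>23)&0xf = 0x0
err:3 @ bit 20 → (0x785c45a8>>20)&0x7 = 0x5  ←
lvl:4 @ bit 16 → (0x785c45a8>>16)&0xf = 0xc
seq:16 @ bit 0 → (0x785c45a8>>0)&0xffff = 0x45a8
err signed 3b, MSB=1: 5 - 8 = -3

-3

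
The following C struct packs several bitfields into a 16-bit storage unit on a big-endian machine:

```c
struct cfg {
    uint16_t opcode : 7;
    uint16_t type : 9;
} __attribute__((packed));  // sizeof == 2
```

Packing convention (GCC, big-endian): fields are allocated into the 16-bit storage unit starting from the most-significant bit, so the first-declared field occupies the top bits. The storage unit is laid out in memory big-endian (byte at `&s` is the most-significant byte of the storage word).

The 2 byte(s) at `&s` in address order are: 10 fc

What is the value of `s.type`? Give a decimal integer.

[0]=0x10 [1]=0xfc (big-endian) → word 0x10fc
opcode [9+:7] = (word>>9) & 0x7f = 8
type [0+:9] = (word>>0) & 0x1ff = 252  ←

252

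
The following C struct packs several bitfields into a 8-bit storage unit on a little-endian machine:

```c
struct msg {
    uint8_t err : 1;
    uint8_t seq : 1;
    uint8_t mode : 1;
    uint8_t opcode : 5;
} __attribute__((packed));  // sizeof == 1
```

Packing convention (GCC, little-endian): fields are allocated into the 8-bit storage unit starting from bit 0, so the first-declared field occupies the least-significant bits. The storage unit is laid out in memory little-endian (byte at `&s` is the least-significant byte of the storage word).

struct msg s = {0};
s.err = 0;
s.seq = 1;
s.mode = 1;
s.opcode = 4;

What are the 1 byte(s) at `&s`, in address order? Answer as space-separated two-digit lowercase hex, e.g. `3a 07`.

26

err:1 = 0 → 0x0 << 0 → word 0x00
seq:1 = 1 → 0x1 << 1 → word 0x02
mode:1 = 1 → 0x1 << 2 → word 0x06
opcode:5 = 4 → 0x4 << 3 → word 0x26
word = 0x26 → little-endian bytes:
  [0]=0x26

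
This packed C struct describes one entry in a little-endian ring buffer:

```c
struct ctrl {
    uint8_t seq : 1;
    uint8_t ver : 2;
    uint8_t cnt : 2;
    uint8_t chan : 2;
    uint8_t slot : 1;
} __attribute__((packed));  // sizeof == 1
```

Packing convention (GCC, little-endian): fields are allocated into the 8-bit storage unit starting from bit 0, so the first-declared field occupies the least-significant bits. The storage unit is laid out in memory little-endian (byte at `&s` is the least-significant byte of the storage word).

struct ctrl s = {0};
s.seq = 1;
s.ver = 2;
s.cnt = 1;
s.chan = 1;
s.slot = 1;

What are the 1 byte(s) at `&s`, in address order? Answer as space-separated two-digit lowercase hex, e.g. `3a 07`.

ad

[0+:1] seq=1 & 0x1 = 0x1; word=0x01
[1+:2] ver=2 & 0x3 = 0x2; word=0x05
[3+:2] cnt=1 & 0x3 = 0x1; word=0x0d
[5+:2] chan=1 & 0x3 = 0x1; word=0x2d
[7+:1] slot=1 & 0x1 = 0x1; word=0xad
word = 0xad → little-endian bytes:
  [0]=0xad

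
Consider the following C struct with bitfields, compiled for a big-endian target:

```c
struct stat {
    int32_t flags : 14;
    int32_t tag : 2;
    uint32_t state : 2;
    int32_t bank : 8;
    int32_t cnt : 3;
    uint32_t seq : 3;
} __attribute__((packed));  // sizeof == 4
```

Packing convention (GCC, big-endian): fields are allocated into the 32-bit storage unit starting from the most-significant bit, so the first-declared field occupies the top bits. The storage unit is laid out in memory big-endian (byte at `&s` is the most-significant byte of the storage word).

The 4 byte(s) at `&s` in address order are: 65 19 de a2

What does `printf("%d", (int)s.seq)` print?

2

[0]=0x65 [1]=0x19 [2]=0xde [3]=0xa2 (big-endian) → word 0x6519dea2
flags:14 @ bit 18 → (0x6519dea2>>18)&0x3fff = 0x1946
tag:2 @ bit 16 → (0x6519dea2>>16)&0x3 = 0x1
state:2 @ bit 14 → (0x6519dea2>>14)&0x3 = 0x3
bank:8 @ bit 6 → (0x6519dea2>>6)&0xff = 0x7a
cnt:3 @ bit 3 → (0x6519dea2>>3)&0x7 = 0x4
seq:3 @ bit 0 → (0x6519dea2>>0)&0x7 = 0x2  ←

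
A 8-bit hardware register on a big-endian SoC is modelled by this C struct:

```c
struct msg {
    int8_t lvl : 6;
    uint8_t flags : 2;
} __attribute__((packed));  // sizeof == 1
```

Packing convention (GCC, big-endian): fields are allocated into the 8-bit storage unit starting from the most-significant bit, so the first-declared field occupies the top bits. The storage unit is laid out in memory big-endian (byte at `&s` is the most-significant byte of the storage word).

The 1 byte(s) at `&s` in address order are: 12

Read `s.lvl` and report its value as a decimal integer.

4

[0]=0x12 (big-endian) → word 0x12
lvl [2+:6] = (word>>2) & 0x3f = 4  ←
flags [0+:2] = (word>>0) & 0x3 = 2
lvl signed 6b, MSB=0: value = 4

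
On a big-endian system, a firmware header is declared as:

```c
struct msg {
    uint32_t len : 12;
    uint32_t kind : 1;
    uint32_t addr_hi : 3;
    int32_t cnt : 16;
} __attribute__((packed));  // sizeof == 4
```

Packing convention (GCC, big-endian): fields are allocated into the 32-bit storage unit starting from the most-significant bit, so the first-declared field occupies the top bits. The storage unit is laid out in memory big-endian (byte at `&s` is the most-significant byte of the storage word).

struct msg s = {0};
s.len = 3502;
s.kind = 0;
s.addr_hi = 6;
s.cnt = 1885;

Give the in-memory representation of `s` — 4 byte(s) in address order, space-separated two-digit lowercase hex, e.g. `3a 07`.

da e6 07 5d

[20+:12] len=3502 & 0xfff = 0xdae; word=0xdae00000
[19+:1] kind=0 & 0x1 = 0x0; word=0xdae00000
[16+:3] addr_hi=6 & 0x7 = 0x6; word=0xdae60000
[0+:16] cnt=1885 & 0xffff = 0x75d; word=0xdae6075d
word = 0xdae6075d → big-endian bytes:
  [0]=0xda  [1]=0xe6  [2]=0x07  [3]=0x5d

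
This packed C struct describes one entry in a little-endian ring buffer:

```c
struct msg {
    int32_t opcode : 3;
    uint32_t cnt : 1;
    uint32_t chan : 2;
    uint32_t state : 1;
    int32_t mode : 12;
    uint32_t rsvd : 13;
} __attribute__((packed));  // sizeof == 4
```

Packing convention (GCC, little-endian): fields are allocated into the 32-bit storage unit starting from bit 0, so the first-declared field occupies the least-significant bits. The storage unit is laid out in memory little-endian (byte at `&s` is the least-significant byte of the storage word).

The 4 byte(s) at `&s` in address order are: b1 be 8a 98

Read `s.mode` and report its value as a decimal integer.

[0]=0xb1 [1]=0xbe [2]=0x8a [3]=0x98 (little-endian) → word 0x988abeb1
opcode [0+:3] = (word>>0) & 0x7 = 1
cnt [3+:1] = (word>>3) & 0x1 = 0
chan [4+:2] = (word>>4) & 0x3 = 3
state [6+:1] = (word>>6) & 0x1 = 0
mode [7+:12] = (word>>7) & 0xfff = 1405  ←
rsvd [19+:13] = (word>>19) & 0x1fff = 4881
mode signed 12b, MSB=0: value = 1405

1405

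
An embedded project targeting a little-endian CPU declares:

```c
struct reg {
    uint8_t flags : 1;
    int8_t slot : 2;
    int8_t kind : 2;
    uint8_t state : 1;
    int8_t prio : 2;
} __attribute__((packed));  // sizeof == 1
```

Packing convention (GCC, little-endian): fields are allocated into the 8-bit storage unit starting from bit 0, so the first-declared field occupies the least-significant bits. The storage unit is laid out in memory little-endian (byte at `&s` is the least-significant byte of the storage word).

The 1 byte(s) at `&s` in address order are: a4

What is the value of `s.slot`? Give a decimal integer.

-2

[0]=0xa4 (little-endian) → word 0xa4
flags [0+:1] = (word>>0) & 0x1 = 0
slot [1+:2] = (word>>1) & 0x3 = 2  ←
kind [3+:2] = (word>>3) & 0x3 = 0
state [5+:1] = (word>>5) & 0x1 = 1
prio [6+:2] = (word>>6) & 0x3 = 2
slot signed 2b, MSB=1: 2 - 4 = -2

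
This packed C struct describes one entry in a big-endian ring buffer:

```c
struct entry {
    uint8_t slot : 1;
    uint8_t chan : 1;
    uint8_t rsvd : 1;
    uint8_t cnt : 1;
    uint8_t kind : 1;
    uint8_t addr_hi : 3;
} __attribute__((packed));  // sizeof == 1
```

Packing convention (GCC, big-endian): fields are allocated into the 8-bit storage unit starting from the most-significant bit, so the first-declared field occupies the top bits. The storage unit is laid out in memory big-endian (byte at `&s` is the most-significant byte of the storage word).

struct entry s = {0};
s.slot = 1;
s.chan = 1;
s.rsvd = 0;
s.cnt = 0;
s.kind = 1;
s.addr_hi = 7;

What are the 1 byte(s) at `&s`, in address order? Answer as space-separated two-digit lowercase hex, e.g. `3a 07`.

slot (1b) val=1 bits=0x1 at bit 7: 0x80
chan (1b) val=1 bits=0x1 at bit 6: 0xc0
rsvd (1b) val=0 bits=0x0 at bit 5: 0xc0
cnt (1b) val=0 bits=0x0 at bit 4: 0xc0
kind (1b) val=1 bits=0x1 at bit 3: 0xc8
addr_hi (3b) val=7 bits=0x7 at bit 0: 0xcf
word = 0xcf → big-endian bytes:
  [0]=0xcf

cf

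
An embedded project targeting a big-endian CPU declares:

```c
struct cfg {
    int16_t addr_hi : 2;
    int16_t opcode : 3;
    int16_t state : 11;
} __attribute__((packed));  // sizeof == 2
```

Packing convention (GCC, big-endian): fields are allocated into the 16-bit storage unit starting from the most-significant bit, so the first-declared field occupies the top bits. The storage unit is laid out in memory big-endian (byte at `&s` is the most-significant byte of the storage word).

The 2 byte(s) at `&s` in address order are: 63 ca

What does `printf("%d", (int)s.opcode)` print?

-4

[0]=0x63 [1]=0xca (big-endian) → word 0x63ca
addr_hi:2 @ bit 14 → (0x63ca>>14)&0x3 = 0x1
opcode:3 @ bit 11 → (0x63ca>>11)&0x7 = 0x4  ←
state:11 @ bit 0 → (0x63ca>>0)&0x7ff = 0x3ca
opcode signed 3b, MSB=1: 4 - 8 = -4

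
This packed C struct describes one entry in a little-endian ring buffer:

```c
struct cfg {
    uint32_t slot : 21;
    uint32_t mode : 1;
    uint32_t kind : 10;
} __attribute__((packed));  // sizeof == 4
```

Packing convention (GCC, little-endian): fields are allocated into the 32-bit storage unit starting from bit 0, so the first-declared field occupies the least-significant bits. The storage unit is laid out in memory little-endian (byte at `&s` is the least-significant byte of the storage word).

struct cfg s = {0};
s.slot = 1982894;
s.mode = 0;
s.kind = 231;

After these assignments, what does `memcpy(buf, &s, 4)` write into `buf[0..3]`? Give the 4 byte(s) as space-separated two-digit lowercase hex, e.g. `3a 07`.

ae 41 de 39

slot:21 = 1982894 → 0x1e41ae << 0 → word 0x001e41ae
mode:1 = 0 → 0x0 << 21 → word 0x001e41ae
kind:10 = 231 → 0xe7 << 22 → word 0x39de41ae
word = 0x39de41ae → little-endian bytes:
  [0]=0xae  [1]=0x41  [2]=0xde  [3]=0x39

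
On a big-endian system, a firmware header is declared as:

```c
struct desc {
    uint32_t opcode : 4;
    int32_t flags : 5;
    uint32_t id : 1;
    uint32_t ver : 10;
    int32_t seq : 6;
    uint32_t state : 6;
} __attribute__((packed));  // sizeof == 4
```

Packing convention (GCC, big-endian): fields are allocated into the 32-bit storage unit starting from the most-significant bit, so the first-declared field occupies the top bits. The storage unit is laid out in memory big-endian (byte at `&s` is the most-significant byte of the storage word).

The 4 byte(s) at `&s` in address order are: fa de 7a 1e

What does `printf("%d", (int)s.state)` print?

[0]=0xfa [1]=0xde [2]=0x7a [3]=0x1e (big-endian) → word 0xfade7a1e
opcode [28+:4] = (word>>28) & 0xf = 15
flags [23+:5] = (word>>23) & 0x1f = 21
id [22+:1] = (word>>22) & 0x1 = 1
ver [12+:10] = (word>>12) & 0x3ff = 487
seq [6+:6] = (word>>6) & 0x3f = 40
state [0+:6] = (word>>0) & 0x3f = 30  ←

30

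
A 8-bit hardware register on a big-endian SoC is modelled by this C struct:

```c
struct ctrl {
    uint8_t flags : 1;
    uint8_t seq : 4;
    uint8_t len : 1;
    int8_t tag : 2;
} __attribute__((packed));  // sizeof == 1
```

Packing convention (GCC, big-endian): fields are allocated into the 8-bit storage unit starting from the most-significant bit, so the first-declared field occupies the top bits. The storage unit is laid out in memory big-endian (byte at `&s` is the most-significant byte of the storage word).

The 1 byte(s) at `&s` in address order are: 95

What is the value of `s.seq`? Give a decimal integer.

[0]=0x95 (big-endian) → word 0x95
flags:1 @ bit 7 → (0x95>>7)&0x1 = 0x1
seq:4 @ bit 3 → (0x95>>3)&0xf = 0x2  ←
len:1 @ bit 2 → (0x95>>2)&0x1 = 0x1
tag:2 @ bit 0 → (0x95>>0)&0x3 = 0x1

2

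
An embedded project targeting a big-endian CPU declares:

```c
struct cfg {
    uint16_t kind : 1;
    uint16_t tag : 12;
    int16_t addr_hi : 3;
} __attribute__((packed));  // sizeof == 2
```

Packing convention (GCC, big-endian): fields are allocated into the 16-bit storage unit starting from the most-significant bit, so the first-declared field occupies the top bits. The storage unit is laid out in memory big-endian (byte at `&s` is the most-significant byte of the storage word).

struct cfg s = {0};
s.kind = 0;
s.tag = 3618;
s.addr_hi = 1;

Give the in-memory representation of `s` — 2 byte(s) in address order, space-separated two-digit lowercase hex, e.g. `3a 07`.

71 11

kind:1 = 0 → 0x0 << 15 → word 0x0000
tag:12 = 3618 → 0xe22 << 3 → word 0x7110
addr_hi:3 = 1 → 0x1 << 0 → word 0x7111
word = 0x7111 → big-endian bytes:
  [0]=0x71  [1]=0x11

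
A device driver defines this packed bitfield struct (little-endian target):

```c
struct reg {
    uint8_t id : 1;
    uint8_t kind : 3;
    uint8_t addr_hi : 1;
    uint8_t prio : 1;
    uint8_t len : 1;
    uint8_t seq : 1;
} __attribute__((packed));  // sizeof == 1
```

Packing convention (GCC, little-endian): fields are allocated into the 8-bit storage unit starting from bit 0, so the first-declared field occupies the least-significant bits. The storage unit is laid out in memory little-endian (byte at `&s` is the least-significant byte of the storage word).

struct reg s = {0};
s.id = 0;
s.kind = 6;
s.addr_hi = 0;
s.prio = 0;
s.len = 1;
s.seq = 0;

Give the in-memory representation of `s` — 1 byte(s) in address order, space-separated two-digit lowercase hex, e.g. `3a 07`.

id (1b) val=0 bits=0x0 at bit 0: 0x00
kind (3b) val=6 bits=0x6 at bit 1: 0x0c
addr_hi (1b) val=0 bits=0x0 at bit 4: 0x0c
prio (1b) val=0 bits=0x0 at bit 5: 0x0c
len (1b) val=1 bits=0x1 at bit 6: 0x4c
seq (1b) val=0 bits=0x0 at bit 7: 0x4c
word = 0x4c → little-endian bytes:
  [0]=0x4c

4c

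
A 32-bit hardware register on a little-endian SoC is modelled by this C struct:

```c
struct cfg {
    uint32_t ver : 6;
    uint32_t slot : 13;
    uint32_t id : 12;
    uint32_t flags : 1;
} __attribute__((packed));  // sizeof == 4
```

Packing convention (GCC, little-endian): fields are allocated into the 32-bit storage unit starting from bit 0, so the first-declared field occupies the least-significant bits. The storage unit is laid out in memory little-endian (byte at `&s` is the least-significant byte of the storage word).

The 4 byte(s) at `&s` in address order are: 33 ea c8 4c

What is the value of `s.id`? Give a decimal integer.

[0]=0x33 [1]=0xea [2]=0xc8 [3]=0x4c (little-endian) → word 0x4cc8ea33
ver [0+:6] = (word>>0) & 0x3f = 51
slot [6+:13] = (word>>6) & 0x1fff = 936
id [19+:12] = (word>>19) & 0xfff = 2457  ←
flags [31+:1] = (word>>31) & 0x1 = 0

2457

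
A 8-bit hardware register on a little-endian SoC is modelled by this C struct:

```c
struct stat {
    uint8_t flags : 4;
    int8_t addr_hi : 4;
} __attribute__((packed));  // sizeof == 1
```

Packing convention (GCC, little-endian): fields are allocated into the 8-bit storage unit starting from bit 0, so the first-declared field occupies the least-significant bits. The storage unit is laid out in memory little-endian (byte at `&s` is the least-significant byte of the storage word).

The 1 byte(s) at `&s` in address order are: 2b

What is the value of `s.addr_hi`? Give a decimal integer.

2

[0]=0x2b (little-endian) → word 0x2b
flags:4 @ bit 0 → (0x2b>>0)&0xf = 0xb
addr_hi:4 @ bit 4 → (0x2b>>4)&0xf = 0x2  ←
addr_hi signed 4b, MSB=0: value = 2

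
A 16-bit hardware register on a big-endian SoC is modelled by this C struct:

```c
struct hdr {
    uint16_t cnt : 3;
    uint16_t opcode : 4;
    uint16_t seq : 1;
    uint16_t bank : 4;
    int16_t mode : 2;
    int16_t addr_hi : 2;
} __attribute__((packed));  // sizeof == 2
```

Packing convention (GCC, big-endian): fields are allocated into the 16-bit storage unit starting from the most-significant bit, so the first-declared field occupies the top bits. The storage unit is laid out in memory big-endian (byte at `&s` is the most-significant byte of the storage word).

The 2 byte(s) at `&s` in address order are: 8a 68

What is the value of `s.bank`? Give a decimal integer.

[0]=0x8a [1]=0x68 (big-endian) → word 0x8a68
cnt [13+:3] = (word>>13) & 0x7 = 4
opcode [9+:4] = (word>>9) & 0xf = 5
seq [8+:1] = (word>>8) & 0x1 = 0
bank [4+:4] = (word>>4) & 0xf = 6  ←
mode [2+:2] = (word>>2) & 0x3 = 2
addr_hi [0+:2] = (word>>0) & 0x3 = 0

6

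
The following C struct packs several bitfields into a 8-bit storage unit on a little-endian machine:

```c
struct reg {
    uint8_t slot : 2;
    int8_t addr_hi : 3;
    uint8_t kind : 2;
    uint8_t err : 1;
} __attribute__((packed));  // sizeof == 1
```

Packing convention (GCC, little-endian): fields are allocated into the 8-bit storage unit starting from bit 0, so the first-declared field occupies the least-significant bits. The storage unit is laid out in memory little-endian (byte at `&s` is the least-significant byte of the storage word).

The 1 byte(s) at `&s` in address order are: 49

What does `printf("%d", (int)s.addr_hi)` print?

2

[0]=0x49 (little-endian) → word 0x49
slot [0+:2] = (word>>0) & 0x3 = 1
addr_hi [2+:3] = (word>>2) & 0x7 = 2  ←
kind [5+:2] = (word>>5) & 0x3 = 2
err [7+:1] = (word>>7) & 0x1 = 0
addr_hi signed 3b, MSB=0: value = 2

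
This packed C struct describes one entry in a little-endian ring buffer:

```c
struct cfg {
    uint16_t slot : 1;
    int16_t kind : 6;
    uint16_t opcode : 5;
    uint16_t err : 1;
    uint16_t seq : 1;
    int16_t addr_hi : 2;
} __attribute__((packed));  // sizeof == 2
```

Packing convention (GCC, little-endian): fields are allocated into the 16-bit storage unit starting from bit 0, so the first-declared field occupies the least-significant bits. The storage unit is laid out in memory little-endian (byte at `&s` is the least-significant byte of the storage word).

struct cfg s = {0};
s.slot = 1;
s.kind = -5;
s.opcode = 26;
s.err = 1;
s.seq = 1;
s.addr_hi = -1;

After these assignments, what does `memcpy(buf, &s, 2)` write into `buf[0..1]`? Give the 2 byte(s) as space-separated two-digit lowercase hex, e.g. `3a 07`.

77 fd

slot:1 = 1 → 0x1 << 0 → word 0x0001
kind:6 = -5 → 0x3b << 1 → word 0x0077
opcode:5 = 26 → 0x1a << 7 → word 0x0d77
err:1 = 1 → 0x1 << 12 → word 0x1d77
seq:1 = 1 → 0x1 << 13 → word 0x3d77
addr_hi:2 = -1 → 0x3 << 14 → word 0xfd77
word = 0xfd77 → little-endian bytes:
  [0]=0x77  [1]=0xfd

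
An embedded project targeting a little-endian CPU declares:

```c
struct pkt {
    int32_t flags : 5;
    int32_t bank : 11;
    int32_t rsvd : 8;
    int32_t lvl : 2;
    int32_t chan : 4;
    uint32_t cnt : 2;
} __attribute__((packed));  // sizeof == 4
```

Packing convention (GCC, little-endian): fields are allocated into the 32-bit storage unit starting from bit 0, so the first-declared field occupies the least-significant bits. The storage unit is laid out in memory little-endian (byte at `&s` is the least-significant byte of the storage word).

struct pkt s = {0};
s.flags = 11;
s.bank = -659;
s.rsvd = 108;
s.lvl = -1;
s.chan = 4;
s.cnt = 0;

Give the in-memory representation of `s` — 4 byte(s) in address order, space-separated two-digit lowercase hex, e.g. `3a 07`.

flags (5b) val=11 bits=0xb at bit 0: 0x0000000b
bank (11b) val=-659 bits=0x56d at bit 5: 0x0000adab
rsvd (8b) val=108 bits=0x6c at bit 16: 0x006cadab
lvl (2b) val=-1 bits=0x3 at bit 24: 0x036cadab
chan (4b) val=4 bits=0x4 at bit 26: 0x136cadab
cnt (2b) val=0 bits=0x0 at bit 30: 0x136cadab
word = 0x136cadab → little-endian bytes:
  [0]=0xab  [1]=0xad  [2]=0x6c  [3]=0x13

ab ad 6c 13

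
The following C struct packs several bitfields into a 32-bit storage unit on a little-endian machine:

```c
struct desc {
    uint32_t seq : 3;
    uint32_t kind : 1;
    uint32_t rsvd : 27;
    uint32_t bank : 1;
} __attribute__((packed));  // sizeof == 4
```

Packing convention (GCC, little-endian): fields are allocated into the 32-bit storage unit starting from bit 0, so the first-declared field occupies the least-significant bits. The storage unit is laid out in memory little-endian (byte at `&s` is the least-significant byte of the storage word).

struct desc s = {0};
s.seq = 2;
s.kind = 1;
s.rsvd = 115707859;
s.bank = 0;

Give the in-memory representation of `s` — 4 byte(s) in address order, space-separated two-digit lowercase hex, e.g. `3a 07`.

seq (3b) val=2 bits=0x2 at bit 0: 0x00000002
kind (1b) val=1 bits=0x1 at bit 3: 0x0000000a
rsvd (27b) val=115707859 bits=0x6e58fd3 at bit 4: 0x6e58fd3a
bank (1b) val=0 bits=0x0 at bit 31: 0x6e58fd3a
word = 0x6e58fd3a → little-endian bytes:
  [0]=0x3a  [1]=0xfd  [2]=0x58  [3]=0x6e

3a fd 58 6e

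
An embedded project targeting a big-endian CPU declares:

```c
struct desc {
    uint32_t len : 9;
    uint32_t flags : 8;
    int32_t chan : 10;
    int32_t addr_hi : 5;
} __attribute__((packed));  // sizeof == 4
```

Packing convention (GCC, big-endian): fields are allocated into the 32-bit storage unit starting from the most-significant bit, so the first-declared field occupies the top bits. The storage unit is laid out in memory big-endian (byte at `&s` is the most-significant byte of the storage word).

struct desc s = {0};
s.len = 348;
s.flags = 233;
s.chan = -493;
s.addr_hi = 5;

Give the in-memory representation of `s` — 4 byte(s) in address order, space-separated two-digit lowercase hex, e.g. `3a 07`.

len (9b) val=348 bits=0x15c at bit 23: 0xae000000
flags (8b) val=233 bits=0xe9 at bit 15: 0xae748000
chan (10b) val=-493 bits=0x213 at bit 5: 0xae74c260
addr_hi (5b) val=5 bits=0x5 at bit 0: 0xae74c265
word = 0xae74c265 → big-endian bytes:
  [0]=0xae  [1]=0x74  [2]=0xc2  [3]=0x65

ae 74 c2 65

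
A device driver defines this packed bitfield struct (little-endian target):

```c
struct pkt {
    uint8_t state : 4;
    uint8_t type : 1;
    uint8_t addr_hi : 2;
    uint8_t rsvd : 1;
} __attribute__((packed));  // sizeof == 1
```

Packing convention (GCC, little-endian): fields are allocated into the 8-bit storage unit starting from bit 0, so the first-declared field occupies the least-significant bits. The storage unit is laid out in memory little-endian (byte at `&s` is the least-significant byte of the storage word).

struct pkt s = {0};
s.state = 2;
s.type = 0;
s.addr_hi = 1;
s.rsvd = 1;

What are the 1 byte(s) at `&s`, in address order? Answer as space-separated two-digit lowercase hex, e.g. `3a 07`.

state:4 = 2 → 0x2 << 0 → word 0x02
type:1 = 0 → 0x0 << 4 → word 0x02
addr_hi:2 = 1 → 0x1 << 5 → word 0x22
rsvd:1 = 1 → 0x1 << 7 → word 0xa2
word = 0xa2 → little-endian bytes:
  [0]=0xa2

a2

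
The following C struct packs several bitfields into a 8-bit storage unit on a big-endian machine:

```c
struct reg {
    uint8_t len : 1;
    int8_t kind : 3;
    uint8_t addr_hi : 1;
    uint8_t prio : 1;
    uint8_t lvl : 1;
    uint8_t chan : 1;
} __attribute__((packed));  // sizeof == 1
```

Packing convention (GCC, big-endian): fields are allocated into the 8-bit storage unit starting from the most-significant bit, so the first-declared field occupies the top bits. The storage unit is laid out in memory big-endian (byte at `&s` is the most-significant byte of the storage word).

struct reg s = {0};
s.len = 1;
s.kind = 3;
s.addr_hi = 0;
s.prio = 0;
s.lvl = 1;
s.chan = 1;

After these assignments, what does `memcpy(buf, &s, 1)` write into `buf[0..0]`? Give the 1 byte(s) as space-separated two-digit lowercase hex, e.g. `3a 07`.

len:1 = 1 → 0x1 << 7 → word 0x80
kind:3 = 3 → 0x3 << 4 → word 0xb0
addr_hi:1 = 0 → 0x0 << 3 → word 0xb0
prio:1 = 0 → 0x0 << 2 → word 0xb0
lvl:1 = 1 → 0x1 << 1 → word 0xb2
chan:1 = 1 → 0x1 << 0 → word 0xb3
word = 0xb3 → big-endian bytes:
  [0]=0xb3

b3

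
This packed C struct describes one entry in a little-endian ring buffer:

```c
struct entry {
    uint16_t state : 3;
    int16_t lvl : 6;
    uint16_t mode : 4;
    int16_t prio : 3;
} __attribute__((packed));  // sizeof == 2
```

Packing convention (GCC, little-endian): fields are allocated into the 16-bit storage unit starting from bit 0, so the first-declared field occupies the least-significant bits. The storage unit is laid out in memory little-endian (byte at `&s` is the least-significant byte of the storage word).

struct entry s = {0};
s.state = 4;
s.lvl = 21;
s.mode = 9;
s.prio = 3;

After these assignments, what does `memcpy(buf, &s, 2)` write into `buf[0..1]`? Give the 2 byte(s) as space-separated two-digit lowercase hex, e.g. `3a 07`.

state:3 = 4 → 0x4 << 0 → word 0x0004
lvl:6 = 21 → 0x15 << 3 → word 0x00ac
mode:4 = 9 → 0x9 << 9 → word 0x12ac
prio:3 = 3 → 0x3 << 13 → word 0x72ac
word = 0x72ac → little-endian bytes:
  [0]=0xac  [1]=0x72

ac 72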